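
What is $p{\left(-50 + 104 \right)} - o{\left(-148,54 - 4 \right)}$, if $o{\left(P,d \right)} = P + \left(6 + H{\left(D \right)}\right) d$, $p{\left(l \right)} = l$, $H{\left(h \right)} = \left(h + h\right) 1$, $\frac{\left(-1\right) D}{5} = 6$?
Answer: $2902$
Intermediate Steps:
$D = -30$ ($D = \left(-5\right) 6 = -30$)
$H{\left(h \right)} = 2 h$ ($H{\left(h \right)} = 2 h 1 = 2 h$)
$o{\left(P,d \right)} = P - 54 d$ ($o{\left(P,d \right)} = P + \left(6 + 2 \left(-30\right)\right) d = P + \left(6 - 60\right) d = P - 54 d$)
$p{\left(-50 + 104 \right)} - o{\left(-148,54 - 4 \right)} = \left(-50 + 104\right) - \left(-148 - 54 \left(54 - 4\right)\right) = 54 - \left(-148 - 54 \left(54 - 4\right)\right) = 54 - \left(-148 - 2700\right) = 54 - -2848 = 54 + 2848 = 2902$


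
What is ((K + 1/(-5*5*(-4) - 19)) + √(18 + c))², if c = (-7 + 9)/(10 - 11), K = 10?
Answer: 1288225/6561 ≈ 196.35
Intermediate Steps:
c = -2 (c = 2/(-1) = 2*(-1) = -2)
((K + 1/(-5*5*(-4) - 19)) + √(18 + c))² = ((10 + 1/(-5*5*(-4) - 19)) + √(18 - 2))² = ((10 + 1/(-25*(-4) - 19)) + √16)² = ((10 + 1/(100 - 19)) + 4)² = ((10 + 1/81) + 4)² = (811/81 + 4)² = (1135/81)² = 1288225/6561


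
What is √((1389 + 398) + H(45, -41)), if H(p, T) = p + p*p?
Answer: √3857 ≈ 62.105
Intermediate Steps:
H(p, T) = p + p²
√((1389 + 398) + H(45, -41)) = √((1389 + 398) + 45*(1 + 45)) = √(1787 + 45*46) = √(1787 + 2070) = √3857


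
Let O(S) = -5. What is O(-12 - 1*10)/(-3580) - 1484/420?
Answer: -37933/10740 ≈ -3.5319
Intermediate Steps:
O(-12 - 1*10)/(-3580) - 1484/420 = -5/(-3580) - 1484/420 = -5*(-1/3580) - 1484*1/420 = 1/716 - 53/15 = -37933/10740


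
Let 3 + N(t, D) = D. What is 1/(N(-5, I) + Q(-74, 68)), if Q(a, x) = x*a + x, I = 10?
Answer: -1/4957 ≈ -0.00020173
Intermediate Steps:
N(t, D) = -3 + D
Q(a, x) = x + a*x (Q(a, x) = a*x + x = x + a*x)
1/(N(-5, I) + Q(-74, 68)) = 1/((-3 + 10) + 68*(1 - 74)) = 1/(7 + 68*(-73)) = 1/(7 - 4964) = 1/(-4957) = -1/4957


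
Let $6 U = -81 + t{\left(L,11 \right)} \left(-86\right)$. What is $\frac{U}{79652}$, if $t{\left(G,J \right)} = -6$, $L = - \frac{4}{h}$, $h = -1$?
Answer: $\frac{145}{159304} \approx 0.00091021$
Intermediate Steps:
$L = 4$ ($L = - \frac{4}{-1} = \left(-4\right) \left(-1\right) = 4$)
$U = \frac{145}{2}$ ($U = \frac{-81 - -516}{6} = \frac{-81 + 516}{6} = \frac{1}{6} \cdot 435 = \frac{145}{2} \approx 72.5$)
$\frac{U}{79652} = \frac{145}{2 \cdot 79652} = \frac{145}{2} \cdot \frac{1}{79652} = \frac{145}{159304}$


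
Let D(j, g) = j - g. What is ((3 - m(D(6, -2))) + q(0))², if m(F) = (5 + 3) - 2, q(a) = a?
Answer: 9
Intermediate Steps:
m(F) = 6 (m(F) = 8 - 2 = 6)
((3 - m(D(6, -2))) + q(0))² = ((3 - 1*6) + 0)² = ((3 - 6) + 0)² = (-3 + 0)² = (-3)² = 9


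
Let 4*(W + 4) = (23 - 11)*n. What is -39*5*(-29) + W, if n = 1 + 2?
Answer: 5660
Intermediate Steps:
n = 3
W = 5 (W = -4 + ((23 - 11)*3)/4 = -4 + (12*3)/4 = -4 + (¼)*36 = -4 + 9 = 5)
-39*5*(-29) + W = -39*5*(-29) + 5 = -195*(-29) + 5 = 5655 + 5 = 5660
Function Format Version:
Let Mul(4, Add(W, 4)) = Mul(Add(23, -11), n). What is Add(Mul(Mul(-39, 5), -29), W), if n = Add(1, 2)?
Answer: 5660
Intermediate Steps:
n = 3
W = 5 (W = Add(-4, Mul(Rational(1, 4), Mul(Add(23, -11), 3))) = Add(-4, Mul(Rational(1, 4), Mul(12, 3))) = Add(-4, Mul(Rational(1, 4), 36)) = Add(-4, 9) = 5)
Add(Mul(Mul(-39, 5), -29), W) = Add(Mul(Mul(-39, 5), -29), 5) = Add(Mul(-195, -29), 5) = Add(5655, 5) = 5660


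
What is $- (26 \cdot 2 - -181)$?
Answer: $-233$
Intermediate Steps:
$- (26 \cdot 2 - -181) = - (52 + 181) = \left(-1\right) 233 = -233$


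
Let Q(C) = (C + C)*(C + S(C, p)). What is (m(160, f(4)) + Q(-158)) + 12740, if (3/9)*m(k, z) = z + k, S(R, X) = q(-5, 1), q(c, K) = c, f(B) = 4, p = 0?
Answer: 64740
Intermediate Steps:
S(R, X) = -5
m(k, z) = 3*k + 3*z (m(k, z) = 3*(z + k) = 3*(k + z) = 3*k + 3*z)
Q(C) = 2*C*(-5 + C) (Q(C) = (C + C)*(C - 5) = (2*C)*(-5 + C) = 2*C*(-5 + C))
(m(160, f(4)) + Q(-158)) + 12740 = ((3*160 + 3*4) + 2*(-158)*(-5 - 158)) + 12740 = ((480 + 12) + 2*(-158)*(-163)) + 12740 = (492 + 51508) + 12740 = 52000 + 12740 = 64740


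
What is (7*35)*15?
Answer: 3675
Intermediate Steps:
(7*35)*15 = 245*15 = 3675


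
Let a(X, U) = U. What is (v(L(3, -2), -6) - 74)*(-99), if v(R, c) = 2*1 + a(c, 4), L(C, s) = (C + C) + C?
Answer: 6732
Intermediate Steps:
L(C, s) = 3*C (L(C, s) = 2*C + C = 3*C)
v(R, c) = 6 (v(R, c) = 2*1 + 4 = 2 + 4 = 6)
(v(L(3, -2), -6) - 74)*(-99) = (6 - 74)*(-99) = -68*(-99) = 6732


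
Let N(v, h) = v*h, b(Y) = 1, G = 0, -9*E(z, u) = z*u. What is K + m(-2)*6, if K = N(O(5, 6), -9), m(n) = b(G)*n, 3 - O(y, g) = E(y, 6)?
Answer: -69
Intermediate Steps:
E(z, u) = -u*z/9 (E(z, u) = -z*u/9 = -u*z/9)
O(y, g) = 3 + 2*y/3 (O(y, g) = 3 - (-1)*6*y/9 = 3 - (-2)*y/3 = 3 + 2*y/3)
N(v, h) = h*v
m(n) = n (m(n) = 1*n = n)
K = -57 (K = -9*(3 + (⅔)*5) = -9*(3 + 10/3) = -9*19/3 = -57)
K + m(-2)*6 = -57 - 2*6 = -57 - 12 = -69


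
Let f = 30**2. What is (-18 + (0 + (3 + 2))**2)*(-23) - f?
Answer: -1061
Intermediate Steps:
f = 900
(-18 + (0 + (3 + 2))**2)*(-23) - f = (-18 + (0 + (3 + 2))**2)*(-23) - 1*900 = (-18 + (0 + 5)**2)*(-23) - 900 = (-18 + 5**2)*(-23) - 900 = (-18 + 25)*(-23) - 900 = 7*(-23) - 900 = -161 - 900 = -1061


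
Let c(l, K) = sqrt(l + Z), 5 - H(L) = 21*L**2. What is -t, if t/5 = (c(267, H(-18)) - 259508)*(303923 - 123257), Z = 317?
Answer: 234421361640 - 1806660*sqrt(146) ≈ 2.3440e+11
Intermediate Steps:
H(L) = 5 - 21*L**2
c(l, K) = sqrt(317 + l) (c(l, K) = sqrt(l + 317) = sqrt(317 + l))
t = -234421361640 + 1806660*sqrt(146) (t = 5*((sqrt(317 + 267) - 259508)*(303923 - 123257)) = 5*((sqrt(584) - 259508)*180666) = 5*((2*sqrt(146) - 259508)*180666) = 5*((-259508 + 2*sqrt(146))*180666) = 5*(-46884272328 + 361332*sqrt(146)) = -234421361640 + 1806660*sqrt(146) ≈ -2.3440e+11)
-t = -(-234421361640 + 1806660*sqrt(146)) = 234421361640 - 1806660*sqrt(146)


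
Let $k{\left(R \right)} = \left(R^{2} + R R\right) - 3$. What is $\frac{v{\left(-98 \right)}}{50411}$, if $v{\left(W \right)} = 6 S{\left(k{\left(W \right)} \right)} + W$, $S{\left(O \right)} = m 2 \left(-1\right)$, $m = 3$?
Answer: $- \frac{134}{50411} \approx -0.0026582$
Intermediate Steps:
$k{\left(R \right)} = -3 + 2 R^{2}$ ($k{\left(R \right)} = \left(R^{2} + R^{2}\right) - 3 = 2 R^{2} - 3 = -3 + 2 R^{2}$)
$S{\left(O \right)} = -6$ ($S{\left(O \right)} = 3 \cdot 2 \left(-1\right) = 6 \left(-1\right) = -6$)
$v{\left(W \right)} = -36 + W$ ($v{\left(W \right)} = 6 \left(-6\right) + W = -36 + W$)
$\frac{v{\left(-98 \right)}}{50411} = \frac{-36 - 98}{50411} = \left(-134\right) \frac{1}{50411} = - \frac{134}{50411}$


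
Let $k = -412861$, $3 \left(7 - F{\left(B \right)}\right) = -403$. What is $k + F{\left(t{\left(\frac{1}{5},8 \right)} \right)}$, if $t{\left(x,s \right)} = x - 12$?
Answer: $- \frac{1238159}{3} \approx -4.1272 \cdot 10^{5}$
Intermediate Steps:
$t{\left(x,s \right)} = -12 + x$
$F{\left(B \right)} = \frac{424}{3}$ ($F{\left(B \right)} = 7 - - \frac{403}{3} = 7 + \frac{403}{3} = \frac{424}{3}$)
$k + F{\left(t{\left(\frac{1}{5},8 \right)} \right)} = -412861 + \frac{424}{3} = - \frac{1238159}{3}$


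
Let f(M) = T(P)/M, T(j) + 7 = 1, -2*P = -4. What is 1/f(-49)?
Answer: 49/6 ≈ 8.1667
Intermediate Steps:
P = 2 (P = -1/2*(-4) = 2)
T(j) = -6 (T(j) = -7 + 1 = -6)
f(M) = -6/M
1/f(-49) = 1/(-6/(-49)) = 1/(-6*(-1/49)) = 1/(6/49) = 49/6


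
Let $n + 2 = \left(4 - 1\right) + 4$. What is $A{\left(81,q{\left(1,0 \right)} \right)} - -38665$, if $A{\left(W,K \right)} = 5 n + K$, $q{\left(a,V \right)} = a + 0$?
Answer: $38691$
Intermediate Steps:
$n = 5$ ($n = -2 + \left(\left(4 - 1\right) + 4\right) = -2 + \left(3 + 4\right) = -2 + 7 = 5$)
$q{\left(a,V \right)} = a$
$A{\left(W,K \right)} = 25 + K$ ($A{\left(W,K \right)} = 5 \cdot 5 + K = 25 + K$)
$A{\left(81,q{\left(1,0 \right)} \right)} - -38665 = \left(25 + 1\right) - -38665 = 26 + 38665 = 38691$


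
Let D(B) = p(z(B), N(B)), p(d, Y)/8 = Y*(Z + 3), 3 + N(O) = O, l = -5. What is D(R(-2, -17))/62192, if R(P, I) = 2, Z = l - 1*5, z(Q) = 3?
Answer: 7/7774 ≈ 0.00090044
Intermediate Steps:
N(O) = -3 + O
Z = -10 (Z = -5 - 1*5 = -5 - 5 = -10)
p(d, Y) = -56*Y (p(d, Y) = 8*(Y*(-10 + 3)) = 8*(Y*(-7)) = 8*(-7*Y) = -56*Y)
D(B) = 168 - 56*B (D(B) = -56*(-3 + B) = 168 - 56*B)
D(R(-2, -17))/62192 = (168 - 56*2)/62192 = (168 - 112)*(1/62192) = 56*(1/62192) = 7/7774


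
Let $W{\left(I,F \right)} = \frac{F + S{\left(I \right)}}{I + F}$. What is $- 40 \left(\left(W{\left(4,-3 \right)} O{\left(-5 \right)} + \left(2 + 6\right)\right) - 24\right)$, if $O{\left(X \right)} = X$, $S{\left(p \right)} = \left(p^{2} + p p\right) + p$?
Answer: $7240$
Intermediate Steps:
$S{\left(p \right)} = p + 2 p^{2}$ ($S{\left(p \right)} = \left(p^{2} + p^{2}\right) + p = 2 p^{2} + p = p + 2 p^{2}$)
$W{\left(I,F \right)} = \frac{F + I \left(1 + 2 I\right)}{F + I}$ ($W{\left(I,F \right)} = \frac{F + I \left(1 + 2 I\right)}{I + F} = \frac{F + I \left(1 + 2 I\right)}{F + I}$)
$- 40 \left(\left(W{\left(4,-3 \right)} O{\left(-5 \right)} + \left(2 + 6\right)\right) - 24\right) = - 40 \left(\left(\frac{-3 + 4 \left(1 + 2 \cdot 4\right)}{-3 + 4} \left(-5\right) + \left(2 + 6\right)\right) - 24\right) = - 40 \left(\left(\frac{-3 + 4 \left(1 + 8\right)}{1} \left(-5\right) + 8\right) - 24\right) = - 40 \left(\left(1 \left(-3 + 4 \cdot 9\right) \left(-5\right) + 8\right) - 24\right) = - 40 \left(\left(1 \left(-3 + 36\right) \left(-5\right) + 8\right) - 24\right) = - 40 \left(\left(1 \cdot 33 \left(-5\right) + 8\right) - 24\right) = - 40 \left(\left(33 \left(-5\right) + 8\right) - 24\right) = - 40 \left(\left(-165 + 8\right) - 24\right) = - 40 \left(-157 - 24\right) = \left(-40\right) \left(-181\right) = 7240$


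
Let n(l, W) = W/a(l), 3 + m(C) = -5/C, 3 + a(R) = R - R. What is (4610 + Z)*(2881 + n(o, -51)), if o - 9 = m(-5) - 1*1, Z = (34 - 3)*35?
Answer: 16504110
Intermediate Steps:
a(R) = -3 (a(R) = -3 + (R - R) = -3 + 0 = -3)
m(C) = -3 - 5/C
Z = 1085 (Z = 31*35 = 1085)
o = 6 (o = 9 + ((-3 - 5/(-5)) - 1*1) = 9 + ((-3 - 5*(-1/5)) - 1) = 9 + ((-3 + 1) - 1) = 9 + (-2 - 1) = 9 - 3 = 6)
n(l, W) = -W/3 (n(l, W) = W/(-3) = W*(-1/3) = -W/3)
(4610 + Z)*(2881 + n(o, -51)) = (4610 + 1085)*(2881 - 1/3*(-51)) = 5695*(2881 + 17) = 5695*2898 = 16504110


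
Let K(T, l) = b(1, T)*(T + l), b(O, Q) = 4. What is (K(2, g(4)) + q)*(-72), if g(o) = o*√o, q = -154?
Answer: 8208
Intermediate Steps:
g(o) = o^(3/2)
K(T, l) = 4*T + 4*l (K(T, l) = 4*(T + l) = 4*T + 4*l)
(K(2, g(4)) + q)*(-72) = ((4*2 + 4*4^(3/2)) - 154)*(-72) = ((8 + 4*8) - 154)*(-72) = ((8 + 32) - 154)*(-72) = (40 - 154)*(-72) = -114*(-72) = 8208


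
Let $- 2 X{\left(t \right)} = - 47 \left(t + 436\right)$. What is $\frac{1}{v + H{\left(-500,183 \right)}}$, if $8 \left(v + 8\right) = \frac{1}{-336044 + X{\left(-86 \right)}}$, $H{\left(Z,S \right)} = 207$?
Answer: $\frac{2622552}{521887847} \approx 0.0050251$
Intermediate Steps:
$X{\left(t \right)} = 10246 + \frac{47 t}{2}$ ($X{\left(t \right)} = - \frac{\left(-47\right) \left(t + 436\right)}{2} = - \frac{\left(-47\right) \left(436 + t\right)}{2} = - \frac{-20492 - 47 t}{2} = 10246 + \frac{47 t}{2}$)
$v = - \frac{20980417}{2622552}$ ($v = -8 + \frac{1}{8 \left(-336044 + \left(10246 + \frac{47}{2} \left(-86\right)\right)\right)} = -8 + \frac{1}{8 \left(-336044 + \left(10246 - 2021\right)\right)} = -8 + \frac{1}{8 \left(-336044 + 8225\right)} = -8 + \frac{1}{8 \left(-327819\right)} = -8 + \frac{1}{8} \left(- \frac{1}{327819}\right) = -8 - \frac{1}{2622552} = - \frac{20980417}{2622552} \approx -8.0$)
$\frac{1}{v + H{\left(-500,183 \right)}} = \frac{1}{- \frac{20980417}{2622552} + 207} = \frac{1}{\frac{521887847}{2622552}} = \frac{2622552}{521887847}$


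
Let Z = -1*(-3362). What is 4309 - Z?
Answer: 947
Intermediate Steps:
Z = 3362
4309 - Z = 4309 - 1*3362 = 4309 - 3362 = 947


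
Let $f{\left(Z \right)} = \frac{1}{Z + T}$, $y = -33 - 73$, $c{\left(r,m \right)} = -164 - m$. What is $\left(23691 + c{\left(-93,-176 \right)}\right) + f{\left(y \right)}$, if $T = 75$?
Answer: $\frac{734792}{31} \approx 23703.0$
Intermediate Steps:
$y = -106$
$f{\left(Z \right)} = \frac{1}{75 + Z}$ ($f{\left(Z \right)} = \frac{1}{Z + 75} = \frac{1}{75 + Z}$)
$\left(23691 + c{\left(-93,-176 \right)}\right) + f{\left(y \right)} = \left(23691 - -12\right) + \frac{1}{75 - 106} = \left(23691 + \left(-164 + 176\right)\right) + \frac{1}{-31} = \left(23691 + 12\right) - \frac{1}{31} = 23703 - \frac{1}{31} = \frac{734792}{31}$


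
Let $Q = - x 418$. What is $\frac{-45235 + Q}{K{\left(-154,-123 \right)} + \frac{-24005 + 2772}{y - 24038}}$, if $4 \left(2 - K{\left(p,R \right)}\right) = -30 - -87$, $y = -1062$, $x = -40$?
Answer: $\frac{119287750}{47707} \approx 2500.4$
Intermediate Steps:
$K{\left(p,R \right)} = - \frac{49}{4}$ ($K{\left(p,R \right)} = 2 - \frac{-30 - -87}{4} = 2 - \frac{-30 + 87}{4} = 2 - \frac{57}{4} = - \frac{49}{4}$)
$Q = 16720$ ($Q = \left(-1\right) \left(-40\right) 418 = 40 \cdot 418 = 16720$)
$\frac{-45235 + Q}{K{\left(-154,-123 \right)} + \frac{-24005 + 2772}{y - 24038}} = \frac{-45235 + 16720}{- \frac{49}{4} + \frac{-24005 + 2772}{-1062 - 24038}} = - \frac{28515}{- \frac{49}{4} - \frac{21233}{-25100}} = - \frac{28515}{- \frac{49}{4} - - \frac{21233}{25100}} = - \frac{28515}{- \frac{49}{4} + \frac{21233}{25100}} = - \frac{28515}{- \frac{143121}{12550}} = \left(-28515\right) \left(- \frac{12550}{143121}\right) = \frac{119287750}{47707}$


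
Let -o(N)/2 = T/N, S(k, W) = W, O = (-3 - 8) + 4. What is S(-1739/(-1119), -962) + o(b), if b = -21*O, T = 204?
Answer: -47274/49 ≈ -964.78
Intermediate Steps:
O = -7 (O = -11 + 4 = -7)
b = 147 (b = -21*(-7) = 147)
o(N) = -408/N
S(-1739/(-1119), -962) + o(b) = -962 - 408/147 = -962 - 408*1/147 = -962 - 136/49 = -47274/49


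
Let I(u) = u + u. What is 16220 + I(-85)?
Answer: 16050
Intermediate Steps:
I(u) = 2*u
16220 + I(-85) = 16220 + 2*(-85) = 16220 - 170 = 16050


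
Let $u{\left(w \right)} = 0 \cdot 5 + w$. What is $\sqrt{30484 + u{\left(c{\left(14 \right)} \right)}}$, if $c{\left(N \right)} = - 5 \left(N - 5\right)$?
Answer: $\sqrt{30439} \approx 174.47$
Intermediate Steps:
$c{\left(N \right)} = 25 - 5 N$ ($c{\left(N \right)} = - 5 \left(-5 + N\right) = 25 - 5 N$)
$u{\left(w \right)} = w$ ($u{\left(w \right)} = 0 + w = w$)
$\sqrt{30484 + u{\left(c{\left(14 \right)} \right)}} = \sqrt{30484 + \left(25 - 70\right)} = \sqrt{30484 - 45} = \sqrt{30439}$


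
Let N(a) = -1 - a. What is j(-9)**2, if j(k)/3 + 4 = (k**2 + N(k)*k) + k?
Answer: 144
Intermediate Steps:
j(k) = -12 + 3*k + 3*k**2 + 3*k*(-1 - k) (j(k) = -12 + 3*((k**2 + (-1 - k)*k) + k) = -12 + 3*((k**2 + k*(-1 - k)) + k) = -12 + 3*(k + k**2 + k*(-1 - k)) = -12 + (3*k + 3*k**2 + 3*k*(-1 - k)) = -12 + 3*k + 3*k**2 + 3*k*(-1 - k))
j(-9)**2 = (-12)**2 = 144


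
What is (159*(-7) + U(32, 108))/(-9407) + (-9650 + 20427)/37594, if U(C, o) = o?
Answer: 139161209/353646758 ≈ 0.39350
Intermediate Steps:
(159*(-7) + U(32, 108))/(-9407) + (-9650 + 20427)/37594 = (159*(-7) + 108)/(-9407) + (-9650 + 20427)/37594 = (-1113 + 108)*(-1/9407) + 10777*(1/37594) = -1005*(-1/9407) + 10777/37594 = 1005/9407 + 10777/37594 = 139161209/353646758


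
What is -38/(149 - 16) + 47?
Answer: 327/7 ≈ 46.714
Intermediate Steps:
-38/(149 - 16) + 47 = -38/133 + 47 = (1/133)*(-38) + 47 = -2/7 + 47 = 327/7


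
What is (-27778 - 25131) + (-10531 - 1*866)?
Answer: -64306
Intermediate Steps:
(-27778 - 25131) + (-10531 - 1*866) = -52909 + (-10531 - 866) = -52909 - 11397 = -64306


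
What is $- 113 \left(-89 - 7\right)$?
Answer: $10848$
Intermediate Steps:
$- 113 \left(-89 - 7\right) = \left(-113\right) \left(-96\right) = 10848$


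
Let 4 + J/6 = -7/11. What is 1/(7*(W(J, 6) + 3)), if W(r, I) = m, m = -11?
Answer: -1/56 ≈ -0.017857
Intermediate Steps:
J = -306/11 (J = -24 + 6*(-7/11) = -24 - 42/11 = -306/11 ≈ -27.818)
W(r, I) = -11
1/(7*(W(J, 6) + 3)) = 1/(7*(-11 + 3)) = 1/(7*(-8)) = 1/(-56) = -1/56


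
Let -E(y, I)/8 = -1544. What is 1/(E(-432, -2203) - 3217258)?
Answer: -1/3204906 ≈ -3.1202e-7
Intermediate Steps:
E(y, I) = 12352 (E(y, I) = -8*(-1544) = 12352)
1/(E(-432, -2203) - 3217258) = 1/(12352 - 3217258) = 1/(-3204906) = -1/3204906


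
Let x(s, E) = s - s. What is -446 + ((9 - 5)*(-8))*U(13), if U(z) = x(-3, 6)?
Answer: -446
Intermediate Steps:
x(s, E) = 0
U(z) = 0
-446 + ((9 - 5)*(-8))*U(13) = -446 + ((9 - 5)*(-8))*0 = -446 + (4*(-8))*0 = -446 - 32*0 = -446 + 0 = -446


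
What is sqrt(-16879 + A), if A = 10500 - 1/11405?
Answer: 4*I*sqrt(51858888555)/11405 ≈ 79.869*I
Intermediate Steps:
A = 119752499/11405 (A = 10500 - 1*1/11405 = 10500 - 1/11405 = 119752499/11405 ≈ 10500.)
sqrt(-16879 + A) = sqrt(-16879 + 119752499/11405) = sqrt(-72752496/11405) = 4*I*sqrt(51858888555)/11405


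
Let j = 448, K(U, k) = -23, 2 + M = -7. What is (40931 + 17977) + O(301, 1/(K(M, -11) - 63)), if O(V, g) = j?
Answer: 59356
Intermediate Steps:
M = -9 (M = -2 - 7 = -9)
O(V, g) = 448
(40931 + 17977) + O(301, 1/(K(M, -11) - 63)) = (40931 + 17977) + 448 = 58908 + 448 = 59356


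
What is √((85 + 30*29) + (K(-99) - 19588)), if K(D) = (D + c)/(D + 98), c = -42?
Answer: 2*I*√4623 ≈ 135.99*I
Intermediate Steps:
K(D) = (-42 + D)/(98 + D) (K(D) = (D - 42)/(D + 98) = (-42 + D)/(98 + D))
√((85 + 30*29) + (K(-99) - 19588)) = √((85 + 30*29) + ((-42 - 99)/(98 - 99) - 19588)) = √((85 + 870) + (-141/(-1) - 19588)) = √(955 + (-1*(-141) - 19588)) = √(955 + (141 - 19588)) = √(955 - 19447) = √(-18492) = 2*I*√4623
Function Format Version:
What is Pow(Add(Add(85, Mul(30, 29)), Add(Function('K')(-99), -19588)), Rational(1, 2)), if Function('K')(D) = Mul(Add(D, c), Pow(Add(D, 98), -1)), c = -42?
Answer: Mul(2, I, Pow(4623, Rational(1, 2))) ≈ Mul(135.99, I)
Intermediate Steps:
Function('K')(D) = Mul(Pow(Add(98, D), -1), Add(-42, D)) (Function('K')(D) = Mul(Add(D, -42), Pow(Add(D, 98), -1)) = Mul(Add(-42, D), Pow(Add(98, D), -1)) = Mul(Pow(Add(98, D), -1), Add(-42, D)))
Pow(Add(Add(85, Mul(30, 29)), Add(Function('K')(-99), -19588)), Rational(1, 2)) = Pow(Add(Add(85, Mul(30, 29)), Add(Mul(Pow(Add(98, -99), -1), Add(-42, -99)), -19588)), Rational(1, 2)) = Pow(Add(Add(85, 870), Add(Mul(Pow(-1, -1), -141), -19588)), Rational(1, 2)) = Pow(Add(955, Add(Mul(-1, -141), -19588)), Rational(1, 2)) = Pow(Add(955, Add(141, -19588)), Rational(1, 2)) = Pow(Add(955, -19447), Rational(1, 2)) = Pow(-18492, Rational(1, 2)) = Mul(2, I, Pow(4623, Rational(1, 2)))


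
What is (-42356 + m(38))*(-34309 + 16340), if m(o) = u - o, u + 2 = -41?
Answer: 762550453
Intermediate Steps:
u = -43 (u = -2 - 41 = -43)
m(o) = -43 - o
(-42356 + m(38))*(-34309 + 16340) = (-42356 + (-43 - 1*38))*(-34309 + 16340) = (-42356 + (-43 - 38))*(-17969) = (-42356 - 81)*(-17969) = -42437*(-17969) = 762550453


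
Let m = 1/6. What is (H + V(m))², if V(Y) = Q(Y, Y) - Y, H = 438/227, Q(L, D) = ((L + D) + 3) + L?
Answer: 12845056/463761 ≈ 27.698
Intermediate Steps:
Q(L, D) = 3 + D + 2*L (Q(L, D) = ((D + L) + 3) + L = (3 + D + L) + L = 3 + D + 2*L)
H = 438/227 (H = 438*(1/227) = 438/227 ≈ 1.9295)
m = ⅙ ≈ 0.16667
V(Y) = 3 + 2*Y (V(Y) = (3 + Y + 2*Y) - Y = (3 + 3*Y) - Y = 3 + 2*Y)
(H + V(m))² = (438/227 + (3 + 2*(⅙)))² = (438/227 + (3 + ⅓))² = (438/227 + 10/3)² = (3584/681)² = 12845056/463761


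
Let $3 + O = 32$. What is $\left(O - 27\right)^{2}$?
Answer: $4$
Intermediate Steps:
$O = 29$ ($O = -3 + 32 = 29$)
$\left(O - 27\right)^{2} = \left(29 - 27\right)^{2} = 2^{2} = 4$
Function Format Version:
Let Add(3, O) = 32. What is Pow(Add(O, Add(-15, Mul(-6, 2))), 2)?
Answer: 4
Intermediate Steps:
O = 29 (O = Add(-3, 32) = 29)
Pow(Add(O, Add(-15, Mul(-6, 2))), 2) = Pow(Add(29, Add(-15, Mul(-6, 2))), 2) = Pow(Add(29, Add(-15, -12)), 2) = Pow(Add(29, -27), 2) = Pow(2, 2) = 4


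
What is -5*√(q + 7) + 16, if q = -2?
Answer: 16 - 5*√5 ≈ 4.8197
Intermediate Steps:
-5*√(q + 7) + 16 = -5*√(-2 + 7) + 16 = -5*√5 + 16 = 16 - 5*√5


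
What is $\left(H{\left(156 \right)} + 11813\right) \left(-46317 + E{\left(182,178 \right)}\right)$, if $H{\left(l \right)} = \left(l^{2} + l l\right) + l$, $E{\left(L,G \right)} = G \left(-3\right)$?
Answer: $-2841091491$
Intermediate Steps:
$E{\left(L,G \right)} = - 3 G$
$H{\left(l \right)} = l + 2 l^{2}$ ($H{\left(l \right)} = \left(l^{2} + l^{2}\right) + l = 2 l^{2} + l = l + 2 l^{2}$)
$\left(H{\left(156 \right)} + 11813\right) \left(-46317 + E{\left(182,178 \right)}\right) = \left(156 \left(1 + 2 \cdot 156\right) + 11813\right) \left(-46317 - 534\right) = \left(156 \left(1 + 312\right) + 11813\right) \left(-46317 - 534\right) = \left(156 \cdot 313 + 11813\right) \left(-46851\right) = \left(48828 + 11813\right) \left(-46851\right) = 60641 \left(-46851\right) = -2841091491$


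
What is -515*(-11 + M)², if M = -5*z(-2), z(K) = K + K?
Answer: -41715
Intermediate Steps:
z(K) = 2*K
M = 20 (M = -10*(-2) = -5*(-4) = 20)
-515*(-11 + M)² = -515*(-11 + 20)² = -515*9² = -515*81 = -41715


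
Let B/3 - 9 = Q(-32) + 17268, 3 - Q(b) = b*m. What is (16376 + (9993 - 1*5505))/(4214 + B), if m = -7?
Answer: 10432/27691 ≈ 0.37673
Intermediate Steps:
Q(b) = 3 + 7*b (Q(b) = 3 - b*(-7) = 3 - (-7)*b = 3 + 7*b)
B = 51168 (B = 27 + 3*((3 + 7*(-32)) + 17268) = 27 + 3*((3 - 224) + 17268) = 27 + 3*(-221 + 17268) = 27 + 3*17047 = 27 + 51141 = 51168)
(16376 + (9993 - 1*5505))/(4214 + B) = (16376 + (9993 - 1*5505))/(4214 + 51168) = (16376 + (9993 - 5505))/55382 = (16376 + 4488)*(1/55382) = 20864*(1/55382) = 10432/27691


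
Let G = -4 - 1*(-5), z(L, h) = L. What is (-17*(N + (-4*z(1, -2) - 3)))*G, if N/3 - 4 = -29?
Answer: 1394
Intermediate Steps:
N = -75 (N = 12 + 3*(-29) = 12 - 87 = -75)
G = 1 (G = -4 + 5 = 1)
(-17*(N + (-4*z(1, -2) - 3)))*G = -17*(-75 + (-4*1 - 3))*1 = -17*(-75 + (-4 - 3))*1 = -17*(-75 - 7)*1 = -17*(-82)*1 = 1394*1 = 1394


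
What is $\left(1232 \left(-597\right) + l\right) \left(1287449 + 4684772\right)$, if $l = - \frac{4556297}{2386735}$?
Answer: $- \frac{10483981315092121877}{2386735} \approx -4.3926 \cdot 10^{12}$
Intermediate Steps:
$l = - \frac{4556297}{2386735}$ ($l = \left(-4556297\right) \frac{1}{2386735} = - \frac{4556297}{2386735} \approx -1.909$)
$\left(1232 \left(-597\right) + l\right) \left(1287449 + 4684772\right) = \left(1232 \left(-597\right) - \frac{4556297}{2386735}\right) \left(1287449 + 4684772\right) = \left(-735504 - \frac{4556297}{2386735}\right) 5972221 = \left(- \frac{1755457695737}{2386735}\right) 5972221 = - \frac{10483981315092121877}{2386735}$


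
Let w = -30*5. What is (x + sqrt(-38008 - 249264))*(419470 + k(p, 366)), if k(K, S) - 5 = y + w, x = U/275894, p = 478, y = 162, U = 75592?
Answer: 15854930652/137947 + 838974*I*sqrt(71818) ≈ 1.1494e+5 + 2.2484e+8*I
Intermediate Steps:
w = -150
x = 37796/137947 (x = 75592/275894 = 75592*(1/275894) = 37796/137947 ≈ 0.27399)
k(K, S) = 17 (k(K, S) = 5 + (162 - 150) = 5 + 12 = 17)
(x + sqrt(-38008 - 249264))*(419470 + k(p, 366)) = (37796/137947 + sqrt(-38008 - 249264))*(419470 + 17) = (37796/137947 + sqrt(-287272))*419487 = (37796/137947 + 2*I*sqrt(71818))*419487 = 15854930652/137947 + 838974*I*sqrt(71818)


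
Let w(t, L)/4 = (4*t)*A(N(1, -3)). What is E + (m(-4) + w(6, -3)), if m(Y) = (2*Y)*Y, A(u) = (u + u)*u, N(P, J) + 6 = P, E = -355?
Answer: 4477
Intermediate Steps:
N(P, J) = -6 + P
A(u) = 2*u² (A(u) = (2*u)*u = 2*u²)
w(t, L) = 800*t (w(t, L) = 4*((4*t)*(2*(-6 + 1)²)) = 4*((4*t)*(2*(-5)²)) = 4*((4*t)*(2*25)) = 4*((4*t)*50) = 4*(200*t) = 800*t)
m(Y) = 2*Y²
E + (m(-4) + w(6, -3)) = -355 + (2*(-4)² + 800*6) = -355 + (2*16 + 4800) = -355 + (32 + 4800) = -355 + 4832 = 4477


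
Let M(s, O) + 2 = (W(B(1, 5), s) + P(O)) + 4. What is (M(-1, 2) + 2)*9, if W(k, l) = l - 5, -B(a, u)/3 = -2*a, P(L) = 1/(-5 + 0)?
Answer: -99/5 ≈ -19.800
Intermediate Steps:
P(L) = -⅕ (P(L) = 1/(-5) = -⅕)
B(a, u) = 6*a (B(a, u) = -(-6)*a = 6*a)
W(k, l) = -5 + l
M(s, O) = -16/5 + s (M(s, O) = -2 + (((-5 + s) - ⅕) + 4) = -2 + ((-26/5 + s) + 4) = -2 + (-6/5 + s) = -16/5 + s)
(M(-1, 2) + 2)*9 = ((-16/5 - 1) + 2)*9 = (-21/5 + 2)*9 = -11/5*9 = -99/5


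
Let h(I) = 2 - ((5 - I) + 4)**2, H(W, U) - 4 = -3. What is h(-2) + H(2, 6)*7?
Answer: -112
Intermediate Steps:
H(W, U) = 1 (H(W, U) = 4 - 3 = 1)
h(I) = 2 - (9 - I)**2
h(-2) + H(2, 6)*7 = (2 - (-9 - 2)**2) + 1*7 = (2 - 1*(-11)**2) + 7 = (2 - 1*121) + 7 = (2 - 121) + 7 = -119 + 7 = -112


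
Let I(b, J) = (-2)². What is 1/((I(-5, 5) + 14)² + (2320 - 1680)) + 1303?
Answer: 1256093/964 ≈ 1303.0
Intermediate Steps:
I(b, J) = 4
1/((I(-5, 5) + 14)² + (2320 - 1680)) + 1303 = 1/((4 + 14)² + (2320 - 1680)) + 1303 = 1/(18² + 640) + 1303 = 1/(324 + 640) + 1303 = 1/964 + 1303 = 1256093/964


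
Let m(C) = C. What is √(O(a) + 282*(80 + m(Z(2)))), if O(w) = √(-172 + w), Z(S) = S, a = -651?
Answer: √(23124 + I*√823) ≈ 152.07 + 0.0943*I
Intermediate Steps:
√(O(a) + 282*(80 + m(Z(2)))) = √(√(-172 - 651) + 282*(80 + 2)) = √(√(-823) + 282*82) = √(I*√823 + 23124) = √(23124 + I*√823)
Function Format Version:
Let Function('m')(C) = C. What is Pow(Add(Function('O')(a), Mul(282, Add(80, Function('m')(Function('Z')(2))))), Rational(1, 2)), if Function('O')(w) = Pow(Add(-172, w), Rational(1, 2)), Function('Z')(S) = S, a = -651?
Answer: Pow(Add(23124, Mul(I, Pow(823, Rational(1, 2)))), Rational(1, 2)) ≈ Add(152.07, Mul(0.0943, I))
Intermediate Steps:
Pow(Add(Function('O')(a), Mul(282, Add(80, Function('m')(Function('Z')(2))))), Rational(1, 2)) = Pow(Add(Pow(Add(-172, -651), Rational(1, 2)), Mul(282, Add(80, 2))), Rational(1, 2)) = Pow(Add(Pow(-823, Rational(1, 2)), Mul(282, 82)), Rational(1, 2)) = Pow(Add(Mul(I, Pow(823, Rational(1, 2))), 23124), Rational(1, 2)) = Pow(Add(23124, Mul(I, Pow(823, Rational(1, 2)))), Rational(1, 2))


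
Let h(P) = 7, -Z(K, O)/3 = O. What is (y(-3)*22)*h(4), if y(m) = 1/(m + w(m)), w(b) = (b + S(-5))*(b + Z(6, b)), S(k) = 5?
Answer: 154/9 ≈ 17.111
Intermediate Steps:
Z(K, O) = -3*O
w(b) = -2*b*(5 + b) (w(b) = (b + 5)*(b - 3*b) = (5 + b)*(-2*b) = -2*b*(5 + b))
y(m) = 1/(m + 2*m*(-5 - m))
(y(-3)*22)*h(4) = ((1/((-3)*(-9 - 2*(-3))))*22)*7 = (-1/(3*(-9 + 6))*22)*7 = (-⅓/(-3)*22)*7 = (-⅓*(-⅓)*22)*7 = ((⅑)*22)*7 = (22/9)*7 = 154/9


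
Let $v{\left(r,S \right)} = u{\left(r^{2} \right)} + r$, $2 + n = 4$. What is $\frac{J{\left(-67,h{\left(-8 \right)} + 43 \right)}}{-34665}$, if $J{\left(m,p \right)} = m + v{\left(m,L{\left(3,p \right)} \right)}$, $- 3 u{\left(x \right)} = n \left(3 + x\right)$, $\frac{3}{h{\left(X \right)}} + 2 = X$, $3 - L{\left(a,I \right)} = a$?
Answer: $\frac{9386}{103995} \approx 0.090254$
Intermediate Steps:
$n = 2$ ($n = -2 + 4 = 2$)
$L{\left(a,I \right)} = 3 - a$
$h{\left(X \right)} = \frac{3}{-2 + X}$
$u{\left(x \right)} = -2 - \frac{2 x}{3}$ ($u{\left(x \right)} = - \frac{2 \left(3 + x\right)}{3} = - \frac{6 + 2 x}{3} = -2 - \frac{2 x}{3}$)
$v{\left(r,S \right)} = -2 + r - \frac{2 r^{2}}{3}$ ($v{\left(r,S \right)} = \left(-2 - \frac{2 r^{2}}{3}\right) + r = -2 + r - \frac{2 r^{2}}{3}$)
$J{\left(m,p \right)} = -2 + 2 m - \frac{2 m^{2}}{3}$ ($J{\left(m,p \right)} = m - \left(2 - m + \frac{2 m^{2}}{3}\right) = -2 + 2 m - \frac{2 m^{2}}{3}$)
$\frac{J{\left(-67,h{\left(-8 \right)} + 43 \right)}}{-34665} = \frac{-2 + 2 \left(-67\right) - \frac{2 \left(-67\right)^{2}}{3}}{-34665} = \left(-2 - 134 - \frac{8978}{3}\right) \left(- \frac{1}{34665}\right) = \left(- \frac{9386}{3}\right) \left(- \frac{1}{34665}\right) = \frac{9386}{103995}$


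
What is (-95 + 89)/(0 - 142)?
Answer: 3/71 ≈ 0.042253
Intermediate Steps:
(-95 + 89)/(0 - 142) = -6/(-142) = -1/142*(-6) = 3/71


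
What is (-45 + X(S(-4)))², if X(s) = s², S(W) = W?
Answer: 841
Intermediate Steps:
(-45 + X(S(-4)))² = (-45 + (-4)²)² = (-45 + 16)² = (-29)² = 841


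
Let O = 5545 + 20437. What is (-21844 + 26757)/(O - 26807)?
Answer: -4913/825 ≈ -5.9552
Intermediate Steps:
O = 25982
(-21844 + 26757)/(O - 26807) = (-21844 + 26757)/(25982 - 26807) = 4913/(-825) = 4913*(-1/825) = -4913/825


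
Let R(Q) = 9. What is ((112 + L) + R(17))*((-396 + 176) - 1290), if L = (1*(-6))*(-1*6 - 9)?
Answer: -318610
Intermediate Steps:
L = 90 (L = -6*(-6 - 9) = -6*(-15) = 90)
((112 + L) + R(17))*((-396 + 176) - 1290) = ((112 + 90) + 9)*((-396 + 176) - 1290) = (202 + 9)*(-220 - 1290) = 211*(-1510) = -318610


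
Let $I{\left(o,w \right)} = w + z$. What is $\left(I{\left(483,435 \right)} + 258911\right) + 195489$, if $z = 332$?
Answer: $455167$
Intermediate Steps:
$I{\left(o,w \right)} = 332 + w$ ($I{\left(o,w \right)} = w + 332 = 332 + w$)
$\left(I{\left(483,435 \right)} + 258911\right) + 195489 = \left(\left(332 + 435\right) + 258911\right) + 195489 = \left(767 + 258911\right) + 195489 = 259678 + 195489 = 455167$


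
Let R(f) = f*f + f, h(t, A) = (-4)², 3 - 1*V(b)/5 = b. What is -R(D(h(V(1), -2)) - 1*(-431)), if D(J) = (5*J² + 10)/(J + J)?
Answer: -56987337/256 ≈ -2.2261e+5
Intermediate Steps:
V(b) = 15 - 5*b
h(t, A) = 16
D(J) = (10 + 5*J²)/(2*J) (D(J) = (10 + 5*J²)/((2*J)) = (10 + 5*J²)*(1/(2*J)) = (10 + 5*J²)/(2*J))
R(f) = f + f² (R(f) = f² + f = f + f²)
-R(D(h(V(1), -2)) - 1*(-431)) = -((5/16 + (5/2)*16) - 1*(-431))*(1 + ((5/16 + (5/2)*16) - 1*(-431))) = -((5*(1/16) + 40) + 431)*(1 + ((5*(1/16) + 40) + 431)) = -((5/16 + 40) + 431)*(1 + ((5/16 + 40) + 431)) = -(645/16 + 431)*(1 + (645/16 + 431)) = -7541*(1 + 7541/16)/16 = -7541*7557/(16*16) = -1*56987337/256 = -56987337/256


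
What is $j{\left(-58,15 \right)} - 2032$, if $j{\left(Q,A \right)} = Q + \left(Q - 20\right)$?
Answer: $-2168$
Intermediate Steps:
$j{\left(Q,A \right)} = -20 + 2 Q$ ($j{\left(Q,A \right)} = Q + \left(Q - 20\right) = Q + \left(-20 + Q\right) = -20 + 2 Q$)
$j{\left(-58,15 \right)} - 2032 = \left(-20 + 2 \left(-58\right)\right) - 2032 = \left(-20 - 116\right) - 2032 = -136 - 2032 = -2168$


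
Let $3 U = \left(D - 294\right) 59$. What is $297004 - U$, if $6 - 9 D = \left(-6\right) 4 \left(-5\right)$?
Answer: $\frac{2727316}{9} \approx 3.0304 \cdot 10^{5}$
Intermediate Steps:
$D = - \frac{38}{3}$ ($D = \frac{2}{3} - \frac{\left(-6\right) 4 \left(-5\right)}{9} = \frac{2}{3} - \frac{\left(-24\right) \left(-5\right)}{9} = \frac{2}{3} - \frac{40}{3} = - \frac{38}{3} \approx -12.667$)
$U = - \frac{54280}{9}$ ($U = \frac{\left(- \frac{38}{3} - 294\right) 59}{3} = \frac{\left(- \frac{920}{3}\right) 59}{3} = \frac{1}{3} \left(- \frac{54280}{3}\right) = - \frac{54280}{9} \approx -6031.1$)
$297004 - U = 297004 - - \frac{54280}{9} = 297004 + \frac{54280}{9} = \frac{2727316}{9}$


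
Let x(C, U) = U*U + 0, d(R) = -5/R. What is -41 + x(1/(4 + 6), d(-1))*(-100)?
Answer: -2541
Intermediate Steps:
x(C, U) = U² (x(C, U) = U² + 0 = U²)
-41 + x(1/(4 + 6), d(-1))*(-100) = -41 + (-5/(-1))²*(-100) = -41 + (-5*(-1))²*(-100) = -41 + 5²*(-100) = -41 + 25*(-100) = -41 - 2500 = -2541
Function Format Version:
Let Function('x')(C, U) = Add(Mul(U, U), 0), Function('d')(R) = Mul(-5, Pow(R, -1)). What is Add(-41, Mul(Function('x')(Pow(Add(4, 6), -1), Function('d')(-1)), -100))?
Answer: -2541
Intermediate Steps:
Function('x')(C, U) = Pow(U, 2) (Function('x')(C, U) = Add(Pow(U, 2), 0) = Pow(U, 2))
Add(-41, Mul(Function('x')(Pow(Add(4, 6), -1), Function('d')(-1)), -100)) = Add(-41, Mul(Pow(Mul(-5, Pow(-1, -1)), 2), -100)) = Add(-41, Mul(Pow(Mul(-5, -1), 2), -100)) = Add(-41, Mul(Pow(5, 2), -100)) = Add(-41, Mul(25, -100)) = Add(-41, -2500) = -2541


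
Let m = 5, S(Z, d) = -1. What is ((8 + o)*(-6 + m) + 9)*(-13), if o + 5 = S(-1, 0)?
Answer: -91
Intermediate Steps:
o = -6 (o = -5 - 1 = -6)
((8 + o)*(-6 + m) + 9)*(-13) = ((8 - 6)*(-6 + 5) + 9)*(-13) = (2*(-1) + 9)*(-13) = (-2 + 9)*(-13) = 7*(-13) = -91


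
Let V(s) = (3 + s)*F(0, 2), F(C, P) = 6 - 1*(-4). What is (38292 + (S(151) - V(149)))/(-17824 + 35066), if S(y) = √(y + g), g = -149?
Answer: 18386/8621 + √2/17242 ≈ 2.1328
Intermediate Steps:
F(C, P) = 10 (F(C, P) = 6 + 4 = 10)
V(s) = 30 + 10*s (V(s) = (3 + s)*10 = 30 + 10*s)
S(y) = √(-149 + y) (S(y) = √(y - 149) = √(-149 + y))
(38292 + (S(151) - V(149)))/(-17824 + 35066) = (38292 + (√(-149 + 151) - (30 + 10*149)))/(-17824 + 35066) = (38292 + (√2 - (30 + 1490)))/17242 = (38292 + (√2 - 1*1520))*(1/17242) = (38292 + (√2 - 1520))*(1/17242) = (38292 + (-1520 + √2))*(1/17242) = (36772 + √2)*(1/17242) = 18386/8621 + √2/17242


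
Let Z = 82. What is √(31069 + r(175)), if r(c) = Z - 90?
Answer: √31061 ≈ 176.24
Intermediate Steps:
r(c) = -8 (r(c) = 82 - 90 = -8)
√(31069 + r(175)) = √(31069 - 8) = √31061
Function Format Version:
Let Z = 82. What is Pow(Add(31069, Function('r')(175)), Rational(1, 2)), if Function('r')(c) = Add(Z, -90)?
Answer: Pow(31061, Rational(1, 2)) ≈ 176.24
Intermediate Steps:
Function('r')(c) = -8 (Function('r')(c) = Add(82, -90) = -8)
Pow(Add(31069, Function('r')(175)), Rational(1, 2)) = Pow(Add(31069, -8), Rational(1, 2)) = Pow(31061, Rational(1, 2))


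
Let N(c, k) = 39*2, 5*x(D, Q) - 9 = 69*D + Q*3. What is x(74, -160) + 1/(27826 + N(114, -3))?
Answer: 25867009/27904 ≈ 927.00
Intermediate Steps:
x(D, Q) = 9/5 + 3*Q/5 + 69*D/5 (x(D, Q) = 9/5 + (69*D + Q*3)/5 = 9/5 + (69*D + 3*Q)/5 = 9/5 + (3*Q + 69*D)/5 = 9/5 + (3*Q/5 + 69*D/5) = 9/5 + 3*Q/5 + 69*D/5)
N(c, k) = 78
x(74, -160) + 1/(27826 + N(114, -3)) = (9/5 + (⅗)*(-160) + (69/5)*74) + 1/(27826 + 78) = (9/5 - 96 + 5106/5) + 1/27904 = 927 + 1/27904 = 25867009/27904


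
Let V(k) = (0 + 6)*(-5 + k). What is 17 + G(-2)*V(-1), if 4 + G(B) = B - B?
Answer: 161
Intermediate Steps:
V(k) = -30 + 6*k (V(k) = 6*(-5 + k) = -30 + 6*k)
G(B) = -4 (G(B) = -4 + (B - B) = -4 + 0 = -4)
17 + G(-2)*V(-1) = 17 - 4*(-30 + 6*(-1)) = 17 - 4*(-30 - 6) = 17 - 4*(-36) = 17 + 144 = 161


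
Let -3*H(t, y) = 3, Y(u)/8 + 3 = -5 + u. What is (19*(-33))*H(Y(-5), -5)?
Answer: 627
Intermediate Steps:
Y(u) = -64 + 8*u (Y(u) = -24 + 8*(-5 + u) = -24 + (-40 + 8*u) = -64 + 8*u)
H(t, y) = -1 (H(t, y) = -1/3*3 = -1)
(19*(-33))*H(Y(-5), -5) = (19*(-33))*(-1) = -627*(-1) = 627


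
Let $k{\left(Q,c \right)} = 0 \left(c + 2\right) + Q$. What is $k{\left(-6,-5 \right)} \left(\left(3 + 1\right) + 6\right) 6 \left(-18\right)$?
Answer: $6480$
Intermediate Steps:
$k{\left(Q,c \right)} = Q$ ($k{\left(Q,c \right)} = 0 \left(2 + c\right) + Q = 0 + Q = Q$)
$k{\left(-6,-5 \right)} \left(\left(3 + 1\right) + 6\right) 6 \left(-18\right) = - 6 \left(\left(3 + 1\right) + 6\right) 6 \left(-18\right) = - 6 \left(4 + 6\right) 6 \left(-18\right) = - 6 \cdot 10 \cdot 6 \left(-18\right) = \left(-6\right) 60 \left(-18\right) = \left(-360\right) \left(-18\right) = 6480$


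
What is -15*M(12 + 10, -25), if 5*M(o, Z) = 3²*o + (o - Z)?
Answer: -735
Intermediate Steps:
M(o, Z) = 2*o - Z/5 (M(o, Z) = (3²*o + (o - Z))/5 = (9*o + (o - Z))/5 = (-Z + 10*o)/5 = 2*o - Z/5)
-15*M(12 + 10, -25) = -15*(2*(12 + 10) - ⅕*(-25)) = -15*(2*22 + 5) = -15*(44 + 5) = -15*49 = -735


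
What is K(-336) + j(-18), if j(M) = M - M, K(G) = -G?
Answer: 336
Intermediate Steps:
j(M) = 0
K(-336) + j(-18) = -1*(-336) + 0 = 336 + 0 = 336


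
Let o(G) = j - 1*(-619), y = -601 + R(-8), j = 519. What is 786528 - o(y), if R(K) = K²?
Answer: 785390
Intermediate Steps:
y = -537 (y = -601 + (-8)² = -601 + 64 = -537)
o(G) = 1138 (o(G) = 519 - 1*(-619) = 519 + 619 = 1138)
786528 - o(y) = 786528 - 1*1138 = 786528 - 1138 = 785390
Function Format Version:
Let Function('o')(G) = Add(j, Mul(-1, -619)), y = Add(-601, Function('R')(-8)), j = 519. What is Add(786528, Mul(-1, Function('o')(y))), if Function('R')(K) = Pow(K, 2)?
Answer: 785390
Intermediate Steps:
y = -537 (y = Add(-601, Pow(-8, 2)) = Add(-601, 64) = -537)
Function('o')(G) = 1138 (Function('o')(G) = Add(519, Mul(-1, -619)) = Add(519, 619) = 1138)
Add(786528, Mul(-1, Function('o')(y))) = Add(786528, Mul(-1, 1138)) = Add(786528, -1138) = 785390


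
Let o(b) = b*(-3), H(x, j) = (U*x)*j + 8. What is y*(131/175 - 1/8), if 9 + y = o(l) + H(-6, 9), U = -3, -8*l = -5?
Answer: 1111329/11200 ≈ 99.226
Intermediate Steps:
l = 5/8 (l = -⅛*(-5) = 5/8 ≈ 0.62500)
H(x, j) = 8 - 3*j*x (H(x, j) = (-3*x)*j + 8 = -3*j*x + 8 = 8 - 3*j*x)
o(b) = -3*b
y = 1273/8 (y = -9 + (-3*5/8 + (8 - 3*9*(-6))) = -9 + (-15/8 + (8 + 162)) = -9 + (-15/8 + 170) = -9 + 1345/8 = 1273/8 ≈ 159.13)
y*(131/175 - 1/8) = 1273*(131/175 - 1/8)/8 = 1273*(131*(1/175) - 1*⅛)/8 = 1273*(131/175 - ⅛)/8 = (1273/8)*(873/1400) = 1111329/11200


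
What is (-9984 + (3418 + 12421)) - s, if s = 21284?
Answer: -15429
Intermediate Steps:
(-9984 + (3418 + 12421)) - s = (-9984 + (3418 + 12421)) - 1*21284 = (-9984 + 15839) - 21284 = 5855 - 21284 = -15429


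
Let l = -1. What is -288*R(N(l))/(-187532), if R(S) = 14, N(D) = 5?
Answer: 1008/46883 ≈ 0.021500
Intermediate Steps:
-288*R(N(l))/(-187532) = -288*14/(-187532) = -4032*(-1/187532) = 1008/46883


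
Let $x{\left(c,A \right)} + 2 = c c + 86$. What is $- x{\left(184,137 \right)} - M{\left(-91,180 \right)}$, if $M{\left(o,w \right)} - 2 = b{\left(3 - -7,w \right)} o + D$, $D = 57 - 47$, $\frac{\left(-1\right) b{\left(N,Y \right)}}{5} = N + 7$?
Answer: $-41687$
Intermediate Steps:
$x{\left(c,A \right)} = 84 + c^{2}$ ($x{\left(c,A \right)} = -2 + \left(c c + 86\right) = -2 + \left(c^{2} + 86\right) = -2 + \left(86 + c^{2}\right) = 84 + c^{2}$)
$b{\left(N,Y \right)} = -35 - 5 N$ ($b{\left(N,Y \right)} = - 5 \left(N + 7\right) = - 5 \left(7 + N\right) = -35 - 5 N$)
$D = 10$ ($D = 57 - 47 = 10$)
$M{\left(o,w \right)} = 12 - 85 o$ ($M{\left(o,w \right)} = 2 + \left(\left(-35 - 5 \left(3 - -7\right)\right) o + 10\right) = 2 + \left(\left(-35 - 5 \left(3 + 7\right)\right) o + 10\right) = 2 + \left(\left(-35 - 50\right) o + 10\right) = 2 - \left(-10 + 85 o\right) = 12 - 85 o$)
$- x{\left(184,137 \right)} - M{\left(-91,180 \right)} = - (84 + 184^{2}) - \left(12 - -7735\right) = - (84 + 33856) - \left(12 + 7735\right) = \left(-1\right) 33940 - 7747 = -33940 - 7747 = -41687$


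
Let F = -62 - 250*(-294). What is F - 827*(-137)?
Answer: 186737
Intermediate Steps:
F = 73438 (F = -62 + 73500 = 73438)
F - 827*(-137) = 73438 - 827*(-137) = 73438 - 1*(-113299) = 73438 + 113299 = 186737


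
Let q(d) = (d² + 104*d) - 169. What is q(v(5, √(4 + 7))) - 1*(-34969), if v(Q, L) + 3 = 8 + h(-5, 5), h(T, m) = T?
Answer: 34800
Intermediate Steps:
v(Q, L) = 0 (v(Q, L) = -3 + (8 - 5) = -3 + 3 = 0)
q(d) = -169 + d² + 104*d
q(v(5, √(4 + 7))) - 1*(-34969) = (-169 + 0² + 104*0) - 1*(-34969) = (-169 + 0 + 0) + 34969 = -169 + 34969 = 34800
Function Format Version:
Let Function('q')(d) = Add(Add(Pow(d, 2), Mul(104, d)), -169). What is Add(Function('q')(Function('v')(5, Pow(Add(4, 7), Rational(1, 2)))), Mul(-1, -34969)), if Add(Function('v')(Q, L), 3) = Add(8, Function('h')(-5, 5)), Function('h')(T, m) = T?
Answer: 34800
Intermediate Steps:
Function('v')(Q, L) = 0 (Function('v')(Q, L) = Add(-3, Add(8, -5)) = Add(-3, 3) = 0)
Function('q')(d) = Add(-169, Pow(d, 2), Mul(104, d))
Add(Function('q')(Function('v')(5, Pow(Add(4, 7), Rational(1, 2)))), Mul(-1, -34969)) = Add(Add(-169, Pow(0, 2), Mul(104, 0)), Mul(-1, -34969)) = Add(Add(-169, 0, 0), 34969) = Add(-169, 34969) = 34800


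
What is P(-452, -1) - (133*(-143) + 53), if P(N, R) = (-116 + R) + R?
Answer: 18848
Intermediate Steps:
P(N, R) = -116 + 2*R
P(-452, -1) - (133*(-143) + 53) = (-116 + 2*(-1)) - (133*(-143) + 53) = (-116 - 2) - (-19019 + 53) = -118 - 1*(-18966) = -118 + 18966 = 18848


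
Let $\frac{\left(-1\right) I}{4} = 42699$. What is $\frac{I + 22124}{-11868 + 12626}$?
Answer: $- \frac{74336}{379} \approx -196.14$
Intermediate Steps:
$I = -170796$ ($I = \left(-4\right) 42699 = -170796$)
$\frac{I + 22124}{-11868 + 12626} = \frac{-170796 + 22124}{-11868 + 12626} = - \frac{148672}{758} = \left(-148672\right) \frac{1}{758} = - \frac{74336}{379}$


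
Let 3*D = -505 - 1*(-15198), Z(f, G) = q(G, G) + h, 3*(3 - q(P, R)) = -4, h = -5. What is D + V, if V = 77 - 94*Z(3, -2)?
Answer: 15112/3 ≈ 5037.3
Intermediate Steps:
q(P, R) = 13/3 (q(P, R) = 3 - ⅓*(-4) = 3 + 4/3 = 13/3)
Z(f, G) = -⅔ (Z(f, G) = 13/3 - 5 = -⅔)
D = 14693/3 (D = (-505 - 1*(-15198))/3 = (-505 + 15198)/3 = (⅓)*14693 = 14693/3 ≈ 4897.7)
V = 419/3 (V = 77 - 94*(-⅔) = 77 + 188/3 = 419/3 ≈ 139.67)
D + V = 14693/3 + 419/3 = 15112/3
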